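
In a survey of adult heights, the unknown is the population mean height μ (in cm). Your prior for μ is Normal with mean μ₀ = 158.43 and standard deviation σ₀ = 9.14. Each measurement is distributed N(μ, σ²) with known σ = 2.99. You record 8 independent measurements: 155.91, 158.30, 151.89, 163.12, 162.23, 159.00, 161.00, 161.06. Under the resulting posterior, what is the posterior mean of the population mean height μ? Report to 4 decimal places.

For Normal data with known variance σ², a Normal(μ₀, σ₀²) prior on μ is conjugate. Posterior precision = 1/σ₀² + n/σ²; posterior mean is the precision-weighted average of μ₀ and x̄.
Σxᵢ = 155.91 + 158.30 + 151.89 + 163.12 + 162.23 + 159.00 + 161.00 + 161.06 = 1272.51, so n·x̄ = 1272.51.
σ₀² = 9.14² = 83.5396, σ² = 2.99² = 8.9401; σ² + n·σ₀² = 8.9401 + 8·83.5396 = 677.2569.
Posterior mean = (μ₀/σ₀² + n·x̄/σ²)/(1/σ₀² + n/σ²) = (σ²·μ₀ + σ₀²·n·x̄)/(σ² + n·σ₀²) = (8.9401·158.43 + 83.5396·1272.51)/677.2569 = 107721.356439/677.2569 = 159.0554.

159.0554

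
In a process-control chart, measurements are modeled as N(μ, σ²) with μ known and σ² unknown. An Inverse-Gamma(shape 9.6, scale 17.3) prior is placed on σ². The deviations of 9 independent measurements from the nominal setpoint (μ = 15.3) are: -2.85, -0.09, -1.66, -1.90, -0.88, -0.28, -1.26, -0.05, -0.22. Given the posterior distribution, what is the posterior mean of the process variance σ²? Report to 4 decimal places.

With known mean μ and an Inverse-Gamma(α, β) prior on σ², the Normal likelihood is conjugate: posterior is Inv-Gamma(α + n/2, β + Σ(xᵢ−μ)²/2).
Σ(xᵢ−μ)² = (-2.85)² + (-0.09)² + (-1.66)² + (-1.90)² + (-0.88)² + (-0.28)² + (-1.26)² + (-0.05)² + (-0.22)² = 16.9875.
Posterior: Inv-Gamma(9.6 + 9/2, 17.3 + 16.9875/2) = Inv-Gamma(14.10, 25.79375).
E[σ²|data] = β/(α−1) = 25.79375/13.10 = 1.9690.

1.9690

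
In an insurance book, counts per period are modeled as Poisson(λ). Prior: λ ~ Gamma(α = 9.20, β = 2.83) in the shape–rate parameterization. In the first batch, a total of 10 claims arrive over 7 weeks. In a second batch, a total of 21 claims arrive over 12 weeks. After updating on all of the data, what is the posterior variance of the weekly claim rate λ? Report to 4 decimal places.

0.0844

With a Gamma(shape α, rate β) prior, the Poisson likelihood is conjugate: the posterior is Gamma(α + ΣXᵢ, β + n).
After batch 1: Gamma(α+S, β+n) = Gamma(9.20+10, 2.83+7) = Gamma(19.20, 9.83).
After batch 2: Gamma(α+S, β+n) = Gamma(19.20+21, 9.83+12) = Gamma(40.20, 21.83).
Var = α/β² = 40.20/21.83² = 0.0844.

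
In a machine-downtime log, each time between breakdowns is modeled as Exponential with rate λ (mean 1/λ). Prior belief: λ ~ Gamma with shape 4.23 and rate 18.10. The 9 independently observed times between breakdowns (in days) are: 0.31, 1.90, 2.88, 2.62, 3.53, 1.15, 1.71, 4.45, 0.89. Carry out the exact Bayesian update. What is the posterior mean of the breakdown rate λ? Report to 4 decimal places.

0.3524

With a Gamma(shape α, rate β) prior on the exponential rate λ, the posterior after n observations with total T = Σxᵢ is Gamma(α+n, β+T).
Sum of observations T = 19.44 days; n = 9.
Posterior: Gamma(4.23+9, 18.10+19.44) = Gamma(13.23, 37.54).
Posterior mean of λ = α/β = 13.23/37.54 = 0.3524.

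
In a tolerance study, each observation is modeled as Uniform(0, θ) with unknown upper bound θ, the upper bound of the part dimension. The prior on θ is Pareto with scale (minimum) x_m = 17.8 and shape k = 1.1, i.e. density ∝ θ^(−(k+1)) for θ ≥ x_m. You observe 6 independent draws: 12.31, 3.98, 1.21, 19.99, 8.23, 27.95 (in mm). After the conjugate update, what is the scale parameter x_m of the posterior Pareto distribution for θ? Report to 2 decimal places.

27.95

A Pareto(scale x_m, shape k) prior on the upper bound θ of Uniform(0, θ) is conjugate: posterior is Pareto(max(x_m, max xᵢ), k + n).
Sample maximum = 27.95; prior scale x_m = 17.8 → posterior scale = max = 27.95.
Posterior shape = 1.1 + 6 = 7.1.
Posterior scale x_m = 27.95.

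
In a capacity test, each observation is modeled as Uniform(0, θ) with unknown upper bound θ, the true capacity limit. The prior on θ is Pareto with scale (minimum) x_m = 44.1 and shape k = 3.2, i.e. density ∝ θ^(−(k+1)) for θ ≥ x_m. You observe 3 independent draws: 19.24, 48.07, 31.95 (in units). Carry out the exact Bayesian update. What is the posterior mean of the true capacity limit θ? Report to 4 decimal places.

57.3142

A Pareto(scale x_m, shape k) prior on the upper bound θ of Uniform(0, θ) is conjugate: posterior is Pareto(max(x_m, max xᵢ), k + n).
Sample maximum = 48.07; prior scale x_m = 44.1 → posterior scale = max = 48.07.
Posterior shape = 3.2 + 3 = 6.2.
E[θ|data] = k·x_m/(k−1) = 6.2·48.07/5.2 = 57.3142.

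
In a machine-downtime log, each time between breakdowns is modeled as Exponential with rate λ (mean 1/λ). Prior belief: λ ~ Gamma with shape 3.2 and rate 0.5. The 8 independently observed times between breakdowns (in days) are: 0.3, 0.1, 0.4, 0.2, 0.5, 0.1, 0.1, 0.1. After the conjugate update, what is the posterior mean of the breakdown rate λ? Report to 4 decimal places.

With a Gamma(shape α, rate β) prior on the exponential rate λ, the posterior after n observations with total T = Σxᵢ is Gamma(α+n, β+T).
Sum of observations T = 1.8 days; n = 8.
Posterior: Gamma(3.2+8, 0.5+1.8) = Gamma(11.2, 2.3).
Posterior mean of λ = α/β = 11.2/2.3 = 4.8696.

4.8696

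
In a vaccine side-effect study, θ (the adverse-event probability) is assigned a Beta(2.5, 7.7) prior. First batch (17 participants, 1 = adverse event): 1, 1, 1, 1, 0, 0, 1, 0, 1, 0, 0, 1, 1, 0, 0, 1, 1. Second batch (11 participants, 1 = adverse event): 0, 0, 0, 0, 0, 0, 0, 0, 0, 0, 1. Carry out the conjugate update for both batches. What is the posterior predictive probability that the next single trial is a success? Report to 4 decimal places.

The Beta prior is conjugate to a Binomial/Bernoulli likelihood; the update adds successes to α and failures to β.
After batch 1: Beta(2.5+10, 7.7+7) = Beta(12.5, 14.7).
After batch 2: Beta(12.5+1, 14.7+10) = Beta(13.5, 24.7).
For a single future Bernoulli trial, P(success | data) = α/(α+β) = 0.3534.

0.3534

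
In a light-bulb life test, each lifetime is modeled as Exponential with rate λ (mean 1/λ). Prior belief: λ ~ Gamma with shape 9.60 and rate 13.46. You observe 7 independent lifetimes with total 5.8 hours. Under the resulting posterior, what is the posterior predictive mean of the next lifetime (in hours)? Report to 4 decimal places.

With a Gamma(shape α, rate β) prior on the exponential rate λ, the posterior after n observations with total T = Σxᵢ is Gamma(α+n, β+T).
Posterior: Gamma(9.60+7, 13.46+5.8) = Gamma(16.60, 19.26).
The predictive distribution for the next observation is Lomax; its mean is β/(α−1) = 19.26/15.60 = 1.2346.

1.2346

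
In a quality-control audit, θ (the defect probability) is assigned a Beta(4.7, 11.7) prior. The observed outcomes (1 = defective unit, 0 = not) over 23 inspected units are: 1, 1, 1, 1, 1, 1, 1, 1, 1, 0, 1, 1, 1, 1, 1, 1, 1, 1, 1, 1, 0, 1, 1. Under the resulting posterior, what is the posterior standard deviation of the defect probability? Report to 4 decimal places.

The Beta prior is conjugate to a Binomial/Bernoulli likelihood; the update adds successes to α and failures to β.
Posterior: Beta(α+k, β+n−k) = Beta(4.7+21, 11.7+2) = Beta(25.7, 13.7).
Var = αβ/((α+β)²(α+β+1)) = 25.7·13.7/(39.4²·40.4) = 0.00561410; SD = √0.00561410 = 0.0749.

0.0749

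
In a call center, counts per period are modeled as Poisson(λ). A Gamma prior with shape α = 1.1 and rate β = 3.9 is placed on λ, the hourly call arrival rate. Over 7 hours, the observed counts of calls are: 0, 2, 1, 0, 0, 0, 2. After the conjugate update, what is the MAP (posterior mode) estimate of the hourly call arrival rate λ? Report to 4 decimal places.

0.4679

With a Gamma(shape α, rate β) prior, the Poisson likelihood is conjugate: the posterior is Gamma(α + ΣXᵢ, β + n).
Sum of counts S = 5 over n = 7 hours.
Posterior: Gamma(α+S, β+n) = Gamma(1.1+5, 3.9+7) = Gamma(6.1, 10.9).
Mode of Gamma(α,β) for α≥1 is (α−1)/β = 5.1/10.9 = 0.4679.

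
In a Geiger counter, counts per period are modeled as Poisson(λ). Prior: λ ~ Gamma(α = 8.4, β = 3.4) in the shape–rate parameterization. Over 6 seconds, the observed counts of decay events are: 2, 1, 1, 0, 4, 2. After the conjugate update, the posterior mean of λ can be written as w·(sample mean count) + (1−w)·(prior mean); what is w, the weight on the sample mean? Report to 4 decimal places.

0.6383

With a Gamma(shape α, rate β) prior, the Poisson likelihood is conjugate: the posterior is Gamma(α + ΣXᵢ, β + n).
Posterior mean = (α₀+S)/(β₀+n) = [n/(β₀+n)]·(S/n) + [β₀/(β₀+n)]·(α₀/β₀), so only n and β₀ enter the weight.
Weight on data w = n/(β₀+n) = 6/(3.4+6) = 6/9.4 = 0.6383.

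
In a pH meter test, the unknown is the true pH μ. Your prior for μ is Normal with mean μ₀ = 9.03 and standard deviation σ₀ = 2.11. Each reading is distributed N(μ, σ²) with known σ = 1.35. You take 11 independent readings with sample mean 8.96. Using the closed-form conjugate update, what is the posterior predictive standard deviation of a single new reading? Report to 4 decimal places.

1.4079

For Normal data with known variance σ², a Normal(μ₀, σ₀²) prior on μ is conjugate. Posterior precision = 1/σ₀² + n/σ²; posterior mean is the precision-weighted average of μ₀ and x̄.
σ₀² = 2.11² = 4.4521, σ² = 1.35² = 1.8225; σ² + n·σ₀² = 1.8225 + 11·4.4521 = 50.7956.
Posterior precision = 1/σ₀² + n/σ² = 1/4.4521 + 11/1.8225 = (σ² + n·σ₀²)/(σ₀²σ²) = 50.7956/(4.4521·1.8225); posterior variance σₙ² = σ₀²σ²/(σ² + n·σ₀²) = 4.4521·1.8225/50.7956 = 0.159737.
Predictive variance for one new observation = σₙ² + σ² = 4.4521·1.8225/50.7956 + 1.8225 = σ²·(σ₀² + 50.7956)/50.7956 = 1.8225·55.2477/50.7956 = 1.982237; SD = √(1.8225·55.2477/50.7956) = 1.4079.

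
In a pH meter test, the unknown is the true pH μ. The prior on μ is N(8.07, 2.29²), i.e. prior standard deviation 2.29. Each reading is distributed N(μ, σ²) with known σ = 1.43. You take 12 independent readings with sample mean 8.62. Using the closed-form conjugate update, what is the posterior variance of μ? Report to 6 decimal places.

For Normal data with known variance σ², a Normal(μ₀, σ₀²) prior on μ is conjugate. Posterior precision = 1/σ₀² + n/σ²; posterior mean is the precision-weighted average of μ₀ and x̄.
σ₀² = 2.29² = 5.2441, σ² = 1.43² = 2.0449; σ² + n·σ₀² = 2.0449 + 12·5.2441 = 64.9741.
Posterior precision = 1/σ₀² + n/σ² = 1/5.2441 + 12/2.0449 = (σ² + n·σ₀²)/(σ₀²σ²) = 64.9741/(5.2441·2.0449); posterior variance σₙ² = σ₀²σ²/(σ² + n·σ₀²) = 5.2441·2.0449/64.9741 = 0.165045.

0.165045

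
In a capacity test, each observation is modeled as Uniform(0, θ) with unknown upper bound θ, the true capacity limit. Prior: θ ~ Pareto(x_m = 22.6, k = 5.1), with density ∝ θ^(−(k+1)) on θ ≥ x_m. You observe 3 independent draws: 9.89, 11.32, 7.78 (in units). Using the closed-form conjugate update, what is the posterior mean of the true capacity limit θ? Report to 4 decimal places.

A Pareto(scale x_m, shape k) prior on the upper bound θ of Uniform(0, θ) is conjugate: posterior is Pareto(max(x_m, max xᵢ), k + n).
Sample maximum = 11.32; prior scale x_m = 22.6 → posterior scale = max = 22.60.
Posterior shape = 5.1 + 3 = 8.1.
E[θ|data] = k·x_m/(k−1) = 8.1·22.60/7.1 = 25.7831.

25.7831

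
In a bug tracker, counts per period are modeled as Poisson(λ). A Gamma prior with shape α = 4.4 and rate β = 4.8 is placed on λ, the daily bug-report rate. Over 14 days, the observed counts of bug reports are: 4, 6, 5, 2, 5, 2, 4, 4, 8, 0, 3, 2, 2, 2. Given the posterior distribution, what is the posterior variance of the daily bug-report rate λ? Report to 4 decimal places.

With a Gamma(shape α, rate β) prior, the Poisson likelihood is conjugate: the posterior is Gamma(α + ΣXᵢ, β + n).
Sum of counts S = 49 over n = 14 days.
Posterior: Gamma(α+S, β+n) = Gamma(4.4+49, 4.8+14) = Gamma(53.4, 18.8).
Var = α/β² = 53.4/18.8² = 0.1511.

0.1511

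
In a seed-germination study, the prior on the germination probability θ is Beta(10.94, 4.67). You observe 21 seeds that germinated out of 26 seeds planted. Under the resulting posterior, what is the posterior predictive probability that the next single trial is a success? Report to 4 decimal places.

The Beta prior is conjugate to a Binomial/Bernoulli likelihood; the update adds successes to α and failures to β.
Posterior: Beta(α+k, β+n−k) = Beta(10.94+21, 4.67+5) = Beta(31.94, 9.67).
For a single future Bernoulli trial, P(success | data) = α/(α+β) = 0.7676.

0.7676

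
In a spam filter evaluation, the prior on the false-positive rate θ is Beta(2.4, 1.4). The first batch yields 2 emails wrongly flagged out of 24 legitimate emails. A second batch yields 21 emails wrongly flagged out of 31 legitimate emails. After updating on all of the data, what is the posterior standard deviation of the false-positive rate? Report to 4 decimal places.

0.0641

The Beta prior is conjugate to a Binomial/Bernoulli likelihood; the update adds successes to α and failures to β.
After batch 1: Beta(2.4+2, 1.4+22) = Beta(4.4, 23.4).
After batch 2: Beta(4.4+21, 23.4+10) = Beta(25.4, 33.4).
Var = αβ/((α+β)²(α+β+1)) = 25.4·33.4/(58.8²·59.8) = 0.00410322; SD = √0.00410322 = 0.0641.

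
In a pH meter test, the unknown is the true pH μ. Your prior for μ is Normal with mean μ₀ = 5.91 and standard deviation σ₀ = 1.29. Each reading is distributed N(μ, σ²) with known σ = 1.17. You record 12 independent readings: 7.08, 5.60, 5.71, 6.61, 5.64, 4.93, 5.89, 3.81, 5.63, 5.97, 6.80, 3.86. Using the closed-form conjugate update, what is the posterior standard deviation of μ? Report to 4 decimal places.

For Normal data with known variance σ², a Normal(μ₀, σ₀²) prior on μ is conjugate. Posterior precision = 1/σ₀² + n/σ²; posterior mean is the precision-weighted average of μ₀ and x̄.
σ₀² = 1.29² = 1.6641, σ² = 1.17² = 1.3689; σ² + n·σ₀² = 1.3689 + 12·1.6641 = 21.3381.
Posterior precision = 1/σ₀² + n/σ² = 1/1.6641 + 12/1.3689 = (σ² + n·σ₀²)/(σ₀²σ²) = 21.3381/(1.6641·1.3689); posterior variance σₙ² = σ₀²σ²/(σ² + n·σ₀²) = 1.6641·1.3689/21.3381 = 0.106757.
Posterior SD = √σₙ² = √(1.6641·1.3689/21.3381) = 0.3267.

0.3267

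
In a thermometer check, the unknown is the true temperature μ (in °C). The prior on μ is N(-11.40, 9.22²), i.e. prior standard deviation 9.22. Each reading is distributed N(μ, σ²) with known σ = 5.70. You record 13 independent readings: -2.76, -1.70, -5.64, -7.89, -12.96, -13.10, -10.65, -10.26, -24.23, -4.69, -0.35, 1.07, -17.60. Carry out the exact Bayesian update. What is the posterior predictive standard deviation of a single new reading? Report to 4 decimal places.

For Normal data with known variance σ², a Normal(μ₀, σ₀²) prior on μ is conjugate. Posterior precision = 1/σ₀² + n/σ²; posterior mean is the precision-weighted average of μ₀ and x̄.
σ₀² = 9.22² = 85.0084, σ² = 5.70² = 32.49; σ² + n·σ₀² = 32.49 + 13·85.0084 = 1137.5992.
Posterior precision = 1/σ₀² + n/σ² = 1/85.0084 + 13/32.49 = (σ² + n·σ₀²)/(σ₀²σ²) = 1137.5992/(85.0084·32.49); posterior variance σₙ² = σ₀²σ²/(σ² + n·σ₀²) = 85.0084·32.49/1137.5992 = 2.427852.
Predictive variance for one new observation = σₙ² + σ² = 85.0084·32.49/1137.5992 + 32.49 = σ²·(σ₀² + 1137.5992)/1137.5992 = 32.49·1222.6076/1137.5992 = 34.917852; SD = √(32.49·1222.6076/1137.5992) = 5.9091.

5.9091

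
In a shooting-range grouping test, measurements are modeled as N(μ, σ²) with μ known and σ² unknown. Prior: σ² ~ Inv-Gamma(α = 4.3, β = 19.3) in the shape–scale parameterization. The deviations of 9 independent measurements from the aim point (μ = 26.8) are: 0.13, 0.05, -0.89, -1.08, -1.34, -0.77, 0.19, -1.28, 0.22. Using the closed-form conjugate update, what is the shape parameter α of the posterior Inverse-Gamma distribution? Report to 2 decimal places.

8.80

With known mean μ and an Inverse-Gamma(α, β) prior on σ², the Normal likelihood is conjugate: posterior is Inv-Gamma(α + n/2, β + Σ(xᵢ−μ)²/2).
Σ(xᵢ−μ)² = (0.13)² + (0.05)² + (-0.89)² + (-1.08)² + (-1.34)² + (-0.77)² + (0.19)² + (-1.28)² + (0.22)² = 6.0893.
Posterior: Inv-Gamma(4.3 + 9/2, 19.3 + 6.0893/2) = Inv-Gamma(8.80, 22.34465).
Posterior α = 8.80.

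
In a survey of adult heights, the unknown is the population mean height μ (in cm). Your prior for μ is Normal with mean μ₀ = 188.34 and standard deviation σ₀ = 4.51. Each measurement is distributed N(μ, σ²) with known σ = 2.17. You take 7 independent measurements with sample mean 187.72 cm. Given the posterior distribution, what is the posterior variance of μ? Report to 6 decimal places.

0.651164

For Normal data with known variance σ², a Normal(μ₀, σ₀²) prior on μ is conjugate. Posterior precision = 1/σ₀² + n/σ²; posterior mean is the precision-weighted average of μ₀ and x̄.
σ₀² = 4.51² = 20.3401, σ² = 2.17² = 4.7089; σ² + n·σ₀² = 4.7089 + 7·20.3401 = 147.0896.
Posterior precision = 1/σ₀² + n/σ² = 1/20.3401 + 7/4.7089 = (σ² + n·σ₀²)/(σ₀²σ²) = 147.0896/(20.3401·4.7089); posterior variance σₙ² = σ₀²σ²/(σ² + n·σ₀²) = 20.3401·4.7089/147.0896 = 0.651164.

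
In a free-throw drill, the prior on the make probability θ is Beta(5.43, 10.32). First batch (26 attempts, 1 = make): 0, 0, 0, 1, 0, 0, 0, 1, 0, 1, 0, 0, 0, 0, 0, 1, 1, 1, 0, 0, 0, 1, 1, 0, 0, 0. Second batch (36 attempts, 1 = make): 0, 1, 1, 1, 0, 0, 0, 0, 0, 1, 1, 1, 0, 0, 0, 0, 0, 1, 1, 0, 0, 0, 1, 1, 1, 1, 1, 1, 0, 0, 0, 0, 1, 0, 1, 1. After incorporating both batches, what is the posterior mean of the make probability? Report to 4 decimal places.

The Beta prior is conjugate to a Binomial/Bernoulli likelihood; the update adds successes to α and failures to β.
After batch 1: Beta(5.43+8, 10.32+18) = Beta(13.43, 28.32).
After batch 2: Beta(13.43+17, 28.32+19) = Beta(30.43, 47.32).
Posterior mean = α/(α+β) = 30.43/77.75 = 0.3914.

0.3914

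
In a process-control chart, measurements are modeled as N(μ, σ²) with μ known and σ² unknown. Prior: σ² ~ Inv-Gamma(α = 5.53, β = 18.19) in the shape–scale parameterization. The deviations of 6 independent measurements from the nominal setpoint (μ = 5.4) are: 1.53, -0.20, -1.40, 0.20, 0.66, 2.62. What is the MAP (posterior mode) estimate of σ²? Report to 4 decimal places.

2.5216

With known mean μ and an Inverse-Gamma(α, β) prior on σ², the Normal likelihood is conjugate: posterior is Inv-Gamma(α + n/2, β + Σ(xᵢ−μ)²/2).
Σ(xᵢ−μ)² = (1.53)² + (-0.20)² + (-1.40)² + (0.20)² + (0.66)² + (2.62)² = 11.6809.
Posterior: Inv-Gamma(5.53 + 6/2, 18.19 + 11.6809/2) = Inv-Gamma(8.53, 24.03045).
Mode = β/(α+1) = 24.03045/9.53 = 2.5216.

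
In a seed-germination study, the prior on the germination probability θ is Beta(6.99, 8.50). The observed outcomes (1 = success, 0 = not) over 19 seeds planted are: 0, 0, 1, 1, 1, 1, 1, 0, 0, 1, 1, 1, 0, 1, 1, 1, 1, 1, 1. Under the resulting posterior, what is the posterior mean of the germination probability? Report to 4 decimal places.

The Beta prior is conjugate to a Binomial/Bernoulli likelihood; the update adds successes to α and failures to β.
Posterior: Beta(α+k, β+n−k) = Beta(6.99+14, 8.50+5) = Beta(20.99, 13.50).
Posterior mean = α/(α+β) = 20.99/34.49 = 0.6086.

0.6086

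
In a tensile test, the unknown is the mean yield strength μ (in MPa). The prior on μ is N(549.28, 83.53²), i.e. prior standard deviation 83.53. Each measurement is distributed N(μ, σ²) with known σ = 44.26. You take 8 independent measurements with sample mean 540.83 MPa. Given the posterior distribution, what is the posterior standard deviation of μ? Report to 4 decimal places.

15.3807

For Normal data with known variance σ², a Normal(μ₀, σ₀²) prior on μ is conjugate. Posterior precision = 1/σ₀² + n/σ²; posterior mean is the precision-weighted average of μ₀ and x̄.
σ₀² = 83.53² = 6977.2609, σ² = 44.26² = 1958.9476; σ² + n·σ₀² = 1958.9476 + 8·6977.2609 = 57777.0348.
Posterior precision = 1/σ₀² + n/σ² = 1/6977.2609 + 8/1958.9476 = (σ² + n·σ₀²)/(σ₀²σ²) = 57777.0348/(6977.2609·1958.9476); posterior variance σₙ² = σ₀²σ²/(σ² + n·σ₀²) = 6977.2609·1958.9476/57777.0348 = 236.566112.
Posterior SD = √σₙ² = √(6977.2609·1958.9476/57777.0348) = 15.3807.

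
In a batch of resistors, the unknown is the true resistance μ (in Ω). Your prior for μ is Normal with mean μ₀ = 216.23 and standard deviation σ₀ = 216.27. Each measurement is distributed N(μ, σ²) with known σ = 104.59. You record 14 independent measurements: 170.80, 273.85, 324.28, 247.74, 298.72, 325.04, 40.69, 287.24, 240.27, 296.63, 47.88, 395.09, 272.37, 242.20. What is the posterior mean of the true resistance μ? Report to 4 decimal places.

For Normal data with known variance σ², a Normal(μ₀, σ₀²) prior on μ is conjugate. Posterior precision = 1/σ₀² + n/σ²; posterior mean is the precision-weighted average of μ₀ and x̄.
Σxᵢ = 170.80 + 273.85 + 324.28 + 247.74 + 298.72 + 325.04 + 40.69 + 287.24 + 240.27 + 296.63 + 47.88 + 395.09 + 272.37 + 242.20 = 3462.8, so n·x̄ = 3462.8.
σ₀² = 216.27² = 46772.7129, σ² = 104.59² = 10939.0681; σ² + n·σ₀² = 10939.0681 + 14·46772.7129 = 665757.0487.
Posterior mean = (μ₀/σ₀² + n·x̄/σ²)/(1/σ₀² + n/σ²) = (σ²·μ₀ + σ₀²·n·x̄)/(σ² + n·σ₀²) = (10939.0681·216.23 + 46772.7129·3462.8)/665757.0487 = 164329904.925383/665757.0487 = 246.8316.

246.8316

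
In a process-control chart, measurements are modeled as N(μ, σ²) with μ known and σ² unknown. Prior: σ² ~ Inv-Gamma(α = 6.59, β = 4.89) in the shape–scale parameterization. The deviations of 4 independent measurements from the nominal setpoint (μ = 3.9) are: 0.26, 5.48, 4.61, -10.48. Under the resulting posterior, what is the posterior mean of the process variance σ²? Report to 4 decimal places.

With known mean μ and an Inverse-Gamma(α, β) prior on σ², the Normal likelihood is conjugate: posterior is Inv-Gamma(α + n/2, β + Σ(xᵢ−μ)²/2).
Σ(xᵢ−μ)² = (0.26)² + (5.48)² + (4.61)² + (-10.48)² = 161.1805.
Posterior: Inv-Gamma(6.59 + 4/2, 4.89 + 161.1805/2) = Inv-Gamma(8.59, 85.48025).
E[σ²|data] = β/(α−1) = 85.48025/7.59 = 11.2622.

11.2622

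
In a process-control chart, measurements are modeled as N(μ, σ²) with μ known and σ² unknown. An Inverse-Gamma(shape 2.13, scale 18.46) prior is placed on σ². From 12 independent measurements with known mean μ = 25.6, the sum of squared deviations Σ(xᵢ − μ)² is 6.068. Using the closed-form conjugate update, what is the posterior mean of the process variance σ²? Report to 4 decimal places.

With known mean μ and an Inverse-Gamma(α, β) prior on σ², the Normal likelihood is conjugate: posterior is Inv-Gamma(α + n/2, β + Σ(xᵢ−μ)²/2).
Posterior: Inv-Gamma(2.13 + 12/2, 18.46 + 6.068/2) = Inv-Gamma(8.13, 21.4940).
E[σ²|data] = β/(α−1) = 21.4940/7.13 = 3.0146.

3.0146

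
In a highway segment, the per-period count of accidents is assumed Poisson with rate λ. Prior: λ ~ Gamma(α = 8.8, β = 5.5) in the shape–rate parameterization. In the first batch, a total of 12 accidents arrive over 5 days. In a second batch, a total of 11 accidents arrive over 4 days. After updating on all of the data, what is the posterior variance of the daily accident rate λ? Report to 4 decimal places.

0.1512

With a Gamma(shape α, rate β) prior, the Poisson likelihood is conjugate: the posterior is Gamma(α + ΣXᵢ, β + n).
After batch 1: Gamma(α+S, β+n) = Gamma(8.8+12, 5.5+5) = Gamma(20.8, 10.5).
After batch 2: Gamma(α+S, β+n) = Gamma(20.8+11, 10.5+4) = Gamma(31.8, 14.5).
Var = α/β² = 31.8/14.5² = 0.1512.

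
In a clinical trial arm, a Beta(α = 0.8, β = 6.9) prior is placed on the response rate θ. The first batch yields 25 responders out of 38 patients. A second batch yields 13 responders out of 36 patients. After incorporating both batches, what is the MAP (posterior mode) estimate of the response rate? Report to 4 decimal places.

0.4743

The Beta prior is conjugate to a Binomial/Bernoulli likelihood; the update adds successes to α and failures to β.
After batch 1: Beta(0.8+25, 6.9+13) = Beta(25.8, 19.9).
After batch 2: Beta(25.8+13, 19.9+23) = Beta(38.8, 42.9).
Mode of Beta(a,b) for a,b>1 is (a−1)/(a+b−2) = 37.8/79.7 = 0.4743.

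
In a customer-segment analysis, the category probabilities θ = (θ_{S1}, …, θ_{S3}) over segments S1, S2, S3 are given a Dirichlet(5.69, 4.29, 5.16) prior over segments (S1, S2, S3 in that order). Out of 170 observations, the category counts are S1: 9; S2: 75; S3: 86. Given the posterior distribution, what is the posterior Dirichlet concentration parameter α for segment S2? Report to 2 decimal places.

79.29

The Dirichlet prior is conjugate to the Multinomial likelihood: each posterior αⱼ = prior αⱼ + observed count nⱼ.
Posterior concentration: (14.69, 79.29, 91.16), total = 185.14.
α_{S2} = 4.29 + 75 = 79.29.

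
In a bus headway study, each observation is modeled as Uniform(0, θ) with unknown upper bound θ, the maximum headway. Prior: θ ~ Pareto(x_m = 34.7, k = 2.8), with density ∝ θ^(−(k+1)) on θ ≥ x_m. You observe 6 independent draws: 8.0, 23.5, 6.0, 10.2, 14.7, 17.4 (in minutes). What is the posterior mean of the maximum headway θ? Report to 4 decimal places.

39.1487

A Pareto(scale x_m, shape k) prior on the upper bound θ of Uniform(0, θ) is conjugate: posterior is Pareto(max(x_m, max xᵢ), k + n).
Sample maximum = 23.5; prior scale x_m = 34.7 → posterior scale = max = 34.7.
Posterior shape = 2.8 + 6 = 8.8.
E[θ|data] = k·x_m/(k−1) = 8.8·34.7/7.8 = 39.1487.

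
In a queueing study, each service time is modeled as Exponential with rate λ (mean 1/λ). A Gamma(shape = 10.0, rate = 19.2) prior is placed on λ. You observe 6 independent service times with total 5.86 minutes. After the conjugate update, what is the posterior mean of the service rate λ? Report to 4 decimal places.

With a Gamma(shape α, rate β) prior on the exponential rate λ, the posterior after n observations with total T = Σxᵢ is Gamma(α+n, β+T).
Posterior: Gamma(10.0+6, 19.2+5.86) = Gamma(16.0, 25.06).
Posterior mean of λ = α/β = 16.0/25.06 = 0.6385.

0.6385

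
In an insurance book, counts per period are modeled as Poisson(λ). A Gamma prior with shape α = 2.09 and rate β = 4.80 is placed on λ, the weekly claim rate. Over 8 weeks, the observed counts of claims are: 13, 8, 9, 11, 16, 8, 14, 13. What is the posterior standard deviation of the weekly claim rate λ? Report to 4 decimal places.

With a Gamma(shape α, rate β) prior, the Poisson likelihood is conjugate: the posterior is Gamma(α + ΣXᵢ, β + n).
Sum of counts S = 92 over n = 8 weeks.
Posterior: Gamma(α+S, β+n) = Gamma(2.09+92, 4.80+8) = Gamma(94.09, 12.80).
SD = √α/β = √94.09/12.80 = 0.7578.

0.7578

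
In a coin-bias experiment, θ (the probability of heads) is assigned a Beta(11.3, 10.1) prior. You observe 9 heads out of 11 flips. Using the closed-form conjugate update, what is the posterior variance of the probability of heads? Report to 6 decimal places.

The Beta prior is conjugate to a Binomial/Bernoulli likelihood; the update adds successes to α and failures to β.
Posterior: Beta(α+k, β+n−k) = Beta(11.3+9, 10.1+2) = Beta(20.3, 12.1).
Var = αβ/((α+β)²(α+β+1)) = 20.3·12.1/(32.4²·33.4) = 0.007006.

0.007006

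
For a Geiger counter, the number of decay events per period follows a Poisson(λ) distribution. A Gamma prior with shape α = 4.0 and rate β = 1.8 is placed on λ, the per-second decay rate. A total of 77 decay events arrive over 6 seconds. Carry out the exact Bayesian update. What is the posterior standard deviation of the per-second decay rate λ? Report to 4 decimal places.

1.1538

With a Gamma(shape α, rate β) prior, the Poisson likelihood is conjugate: the posterior is Gamma(α + ΣXᵢ, β + n).
Posterior: Gamma(α+S, β+n) = Gamma(4.0+77, 1.8+6) = Gamma(81.0, 7.8).
SD = √α/β = √81.0/7.8 = 1.1538.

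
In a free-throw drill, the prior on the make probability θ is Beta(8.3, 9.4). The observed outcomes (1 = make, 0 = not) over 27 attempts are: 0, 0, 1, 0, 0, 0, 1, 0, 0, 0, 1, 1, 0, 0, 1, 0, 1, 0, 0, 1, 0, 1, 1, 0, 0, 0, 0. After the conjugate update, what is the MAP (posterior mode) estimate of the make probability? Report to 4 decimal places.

The Beta prior is conjugate to a Binomial/Bernoulli likelihood; the update adds successes to α and failures to β.
Posterior: Beta(α+k, β+n−k) = Beta(8.3+9, 9.4+18) = Beta(17.3, 27.4).
Mode of Beta(a,b) for a,b>1 is (a−1)/(a+b−2) = 16.3/42.7 = 0.3817.

0.3817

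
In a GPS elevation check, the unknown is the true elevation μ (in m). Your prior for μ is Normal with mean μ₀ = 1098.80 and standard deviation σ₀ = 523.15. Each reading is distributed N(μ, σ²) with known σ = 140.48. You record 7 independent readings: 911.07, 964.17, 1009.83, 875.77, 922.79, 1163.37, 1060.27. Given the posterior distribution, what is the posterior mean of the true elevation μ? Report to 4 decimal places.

987.8953

For Normal data with known variance σ², a Normal(μ₀, σ₀²) prior on μ is conjugate. Posterior precision = 1/σ₀² + n/σ²; posterior mean is the precision-weighted average of μ₀ and x̄.
Σxᵢ = 911.07 + 964.17 + 1009.83 + 875.77 + 922.79 + 1163.37 + 1060.27 = 6907.27, so n·x̄ = 6907.27.
σ₀² = 523.15² = 273685.9225, σ² = 140.48² = 19734.6304; σ² + n·σ₀² = 19734.6304 + 7·273685.9225 = 1935536.0879.
Posterior mean = (μ₀/σ₀² + n·x̄/σ²)/(1/σ₀² + n/σ²) = (σ²·μ₀ + σ₀²·n·x̄)/(σ² + n·σ₀²) = (19734.6304·1098.80 + 273685.9225·6907.27)/1935536.0879 = 1912106973.790095/1935536.0879 = 987.8953.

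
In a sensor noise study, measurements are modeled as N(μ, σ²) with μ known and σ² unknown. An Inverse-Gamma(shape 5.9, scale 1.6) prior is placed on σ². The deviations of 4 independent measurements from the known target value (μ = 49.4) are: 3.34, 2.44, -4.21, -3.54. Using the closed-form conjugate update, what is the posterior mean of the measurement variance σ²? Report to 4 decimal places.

3.6641

With known mean μ and an Inverse-Gamma(α, β) prior on σ², the Normal likelihood is conjugate: posterior is Inv-Gamma(α + n/2, β + Σ(xᵢ−μ)²/2).
Σ(xᵢ−μ)² = (3.34)² + (2.44)² + (-4.21)² + (-3.54)² = 47.3649.
Posterior: Inv-Gamma(5.9 + 4/2, 1.6 + 47.3649/2) = Inv-Gamma(7.90, 25.28245).
E[σ²|data] = β/(α−1) = 25.28245/6.90 = 3.6641.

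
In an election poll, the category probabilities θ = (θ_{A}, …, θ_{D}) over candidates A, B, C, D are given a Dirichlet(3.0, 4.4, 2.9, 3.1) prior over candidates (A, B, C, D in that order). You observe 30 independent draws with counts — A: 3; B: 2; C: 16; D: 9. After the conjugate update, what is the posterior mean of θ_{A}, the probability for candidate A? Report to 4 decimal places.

0.1382

The Dirichlet prior is conjugate to the Multinomial likelihood: each posterior αⱼ = prior αⱼ + observed count nⱼ.
Posterior concentration: (6.0, 6.4, 18.9, 12.1), total = 43.4.
E[θ_{A}|data] = α_{A}/Σα = 6.0/43.4 = 0.1382.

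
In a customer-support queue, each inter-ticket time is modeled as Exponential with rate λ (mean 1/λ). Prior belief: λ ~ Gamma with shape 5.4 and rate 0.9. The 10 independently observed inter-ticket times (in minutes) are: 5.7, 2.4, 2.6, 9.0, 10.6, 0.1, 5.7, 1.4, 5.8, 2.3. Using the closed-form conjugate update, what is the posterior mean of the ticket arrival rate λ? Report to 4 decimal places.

0.3312

With a Gamma(shape α, rate β) prior on the exponential rate λ, the posterior after n observations with total T = Σxᵢ is Gamma(α+n, β+T).
Sum of observations T = 45.6 minutes; n = 10.
Posterior: Gamma(5.4+10, 0.9+45.6) = Gamma(15.4, 46.5).
Posterior mean of λ = α/β = 15.4/46.5 = 0.3312.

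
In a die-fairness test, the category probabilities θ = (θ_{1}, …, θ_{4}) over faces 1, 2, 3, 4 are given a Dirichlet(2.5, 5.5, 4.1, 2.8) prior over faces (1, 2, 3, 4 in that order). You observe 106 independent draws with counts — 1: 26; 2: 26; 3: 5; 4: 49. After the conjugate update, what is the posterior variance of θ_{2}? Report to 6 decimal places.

0.001580

The Dirichlet prior is conjugate to the Multinomial likelihood: each posterior αⱼ = prior αⱼ + observed count nⱼ.
Posterior concentration: (28.5, 31.5, 9.1, 51.8), total = 120.9.
Var[θ_j] = α_j(Σα−α_j)/((Σα)²(Σα+1)) = 31.5·89.4/(120.9²·121.9) = 0.001580.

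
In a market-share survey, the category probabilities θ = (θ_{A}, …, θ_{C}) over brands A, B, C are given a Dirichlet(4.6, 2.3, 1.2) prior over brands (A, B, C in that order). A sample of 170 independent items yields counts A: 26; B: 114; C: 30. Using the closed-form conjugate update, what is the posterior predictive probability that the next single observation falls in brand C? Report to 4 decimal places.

0.1752

The Dirichlet prior is conjugate to the Multinomial likelihood: each posterior αⱼ = prior αⱼ + observed count nⱼ.
Posterior concentration: (30.6, 116.3, 31.2), total = 178.1.
P(next = C | data) = α_{C}/Σα = 0.1752.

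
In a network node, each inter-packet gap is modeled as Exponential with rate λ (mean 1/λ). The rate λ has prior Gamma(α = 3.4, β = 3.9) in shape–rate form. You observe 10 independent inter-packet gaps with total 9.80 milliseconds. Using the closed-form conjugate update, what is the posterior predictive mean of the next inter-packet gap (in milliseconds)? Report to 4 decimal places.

1.1048

With a Gamma(shape α, rate β) prior on the exponential rate λ, the posterior after n observations with total T = Σxᵢ is Gamma(α+n, β+T).
Posterior: Gamma(3.4+10, 3.9+9.80) = Gamma(13.4, 13.70).
The predictive distribution for the next observation is Lomax; its mean is β/(α−1) = 13.70/12.4 = 1.1048.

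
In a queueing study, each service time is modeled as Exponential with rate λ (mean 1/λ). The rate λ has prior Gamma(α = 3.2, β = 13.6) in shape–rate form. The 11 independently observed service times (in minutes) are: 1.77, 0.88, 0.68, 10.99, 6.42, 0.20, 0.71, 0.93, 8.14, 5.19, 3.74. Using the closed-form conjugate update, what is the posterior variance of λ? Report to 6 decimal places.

0.005008

With a Gamma(shape α, rate β) prior on the exponential rate λ, the posterior after n observations with total T = Σxᵢ is Gamma(α+n, β+T).
Sum of observations T = 39.65 minutes; n = 11.
Posterior: Gamma(3.2+11, 13.6+39.65) = Gamma(14.2, 53.25).
Var = α/β² = 0.005008.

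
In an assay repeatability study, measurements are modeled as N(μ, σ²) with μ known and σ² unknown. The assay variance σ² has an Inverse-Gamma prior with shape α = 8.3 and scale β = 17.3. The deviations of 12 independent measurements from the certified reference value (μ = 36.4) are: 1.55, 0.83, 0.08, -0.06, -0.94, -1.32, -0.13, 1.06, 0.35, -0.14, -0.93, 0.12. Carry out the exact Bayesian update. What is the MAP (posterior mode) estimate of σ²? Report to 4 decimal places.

1.3885

With known mean μ and an Inverse-Gamma(α, β) prior on σ², the Normal likelihood is conjugate: posterior is Inv-Gamma(α + n/2, β + Σ(xᵢ−μ)²/2).
Σ(xᵢ−μ)² = (1.55)² + (0.83)² + (0.08)² + (-0.06)² + (-0.94)² + (-1.32)² + (-0.13)² + (1.06)² + (0.35)² + (-0.14)² + (-0.93)² + (0.12)² = 7.8893.
Posterior: Inv-Gamma(8.3 + 12/2, 17.3 + 7.8893/2) = Inv-Gamma(14.30, 21.24465).
Mode = β/(α+1) = 21.24465/15.30 = 1.3885.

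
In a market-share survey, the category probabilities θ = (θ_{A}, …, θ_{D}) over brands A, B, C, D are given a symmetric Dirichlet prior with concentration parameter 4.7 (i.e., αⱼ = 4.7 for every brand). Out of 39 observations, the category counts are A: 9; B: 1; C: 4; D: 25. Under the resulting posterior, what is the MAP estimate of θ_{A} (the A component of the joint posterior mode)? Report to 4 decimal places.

The Dirichlet prior is conjugate to the Multinomial likelihood: each posterior αⱼ = prior αⱼ + observed count nⱼ.
Posterior concentration: (13.7, 5.7, 8.7, 29.7), total = 57.8.
Joint mode component: (α_{A}−1)/(Σα−K) = 12.7/53.8 = 0.2361.

0.2361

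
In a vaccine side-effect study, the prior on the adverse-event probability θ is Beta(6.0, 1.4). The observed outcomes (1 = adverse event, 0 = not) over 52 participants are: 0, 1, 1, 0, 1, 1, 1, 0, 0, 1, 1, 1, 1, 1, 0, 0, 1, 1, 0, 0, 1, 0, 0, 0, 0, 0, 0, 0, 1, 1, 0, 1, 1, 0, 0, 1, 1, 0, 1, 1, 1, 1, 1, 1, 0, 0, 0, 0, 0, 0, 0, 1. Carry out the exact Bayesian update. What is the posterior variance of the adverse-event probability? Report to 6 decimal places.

The Beta prior is conjugate to a Binomial/Bernoulli likelihood; the update adds successes to α and failures to β.
Posterior: Beta(α+k, β+n−k) = Beta(6.0+26, 1.4+26) = Beta(32.0, 27.4).
Var = αβ/((α+β)²(α+β+1)) = 32.0·27.4/(59.4²·60.4) = 0.004114.

0.004114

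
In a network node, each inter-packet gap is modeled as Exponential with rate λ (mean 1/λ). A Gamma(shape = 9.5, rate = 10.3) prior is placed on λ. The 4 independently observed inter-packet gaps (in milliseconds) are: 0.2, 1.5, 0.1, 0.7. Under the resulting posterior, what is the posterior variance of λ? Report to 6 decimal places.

With a Gamma(shape α, rate β) prior on the exponential rate λ, the posterior after n observations with total T = Σxᵢ is Gamma(α+n, β+T).
Sum of observations T = 2.5 milliseconds; n = 4.
Posterior: Gamma(9.5+4, 10.3+2.5) = Gamma(13.5, 12.8).
Var = α/β² = 0.082397.

0.082397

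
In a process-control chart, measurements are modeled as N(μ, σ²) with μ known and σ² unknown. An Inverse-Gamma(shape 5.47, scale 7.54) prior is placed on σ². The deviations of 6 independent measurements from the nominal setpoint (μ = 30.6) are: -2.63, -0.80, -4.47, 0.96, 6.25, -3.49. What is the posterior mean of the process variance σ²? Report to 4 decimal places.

With known mean μ and an Inverse-Gamma(α, β) prior on σ², the Normal likelihood is conjugate: posterior is Inv-Gamma(α + n/2, β + Σ(xᵢ−μ)²/2).
Σ(xᵢ−μ)² = (-2.63)² + (-0.80)² + (-4.47)² + (0.96)² + (6.25)² + (-3.49)² = 79.7020.
Posterior: Inv-Gamma(5.47 + 6/2, 7.54 + 79.7020/2) = Inv-Gamma(8.47, 47.39100).
E[σ²|data] = β/(α−1) = 47.39100/7.47 = 6.3442.

6.3442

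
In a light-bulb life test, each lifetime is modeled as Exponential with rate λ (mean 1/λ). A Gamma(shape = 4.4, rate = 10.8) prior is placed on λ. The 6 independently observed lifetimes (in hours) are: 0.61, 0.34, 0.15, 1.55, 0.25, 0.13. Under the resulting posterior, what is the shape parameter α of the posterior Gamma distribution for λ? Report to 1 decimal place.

With a Gamma(shape α, rate β) prior on the exponential rate λ, the posterior after n observations with total T = Σxᵢ is Gamma(α+n, β+T).
Sum of observations T = 3.03 hours; n = 6.
Posterior: Gamma(4.4+6, 10.8+3.03) = Gamma(10.4, 13.83).
Posterior α = 10.4.

10.4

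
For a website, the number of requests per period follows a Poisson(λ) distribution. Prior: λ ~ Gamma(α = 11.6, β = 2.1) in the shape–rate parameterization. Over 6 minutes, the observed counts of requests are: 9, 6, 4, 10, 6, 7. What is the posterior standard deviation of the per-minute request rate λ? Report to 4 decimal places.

0.9039

With a Gamma(shape α, rate β) prior, the Poisson likelihood is conjugate: the posterior is Gamma(α + ΣXᵢ, β + n).
Sum of counts S = 42 over n = 6 minutes.
Posterior: Gamma(α+S, β+n) = Gamma(11.6+42, 2.1+6) = Gamma(53.6, 8.1).
SD = √α/β = √53.6/8.1 = 0.9039.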